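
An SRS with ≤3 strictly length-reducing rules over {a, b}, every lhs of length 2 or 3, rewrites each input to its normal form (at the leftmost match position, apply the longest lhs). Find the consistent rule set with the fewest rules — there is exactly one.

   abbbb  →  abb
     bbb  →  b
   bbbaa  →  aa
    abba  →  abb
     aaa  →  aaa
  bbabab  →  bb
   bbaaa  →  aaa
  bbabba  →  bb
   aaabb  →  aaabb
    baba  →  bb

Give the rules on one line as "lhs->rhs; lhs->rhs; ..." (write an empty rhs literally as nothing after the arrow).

  | abbbb => abb
  | bbb => b
  | bbbaa => baa => aa
  | abba => abb

ba->b; baa->aa; bbb->b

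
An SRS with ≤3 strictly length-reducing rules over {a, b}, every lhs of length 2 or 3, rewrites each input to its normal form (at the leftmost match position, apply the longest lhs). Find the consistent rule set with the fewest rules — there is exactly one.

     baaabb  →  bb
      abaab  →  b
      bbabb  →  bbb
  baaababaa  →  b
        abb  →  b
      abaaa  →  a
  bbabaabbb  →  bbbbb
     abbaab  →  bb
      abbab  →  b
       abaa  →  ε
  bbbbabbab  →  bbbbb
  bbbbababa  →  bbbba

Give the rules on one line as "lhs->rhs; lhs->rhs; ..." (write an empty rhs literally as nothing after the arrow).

aa->; ab->

  | baaabb => babb => bb
  | abaab => aab => b
  | bbabb => bbb
  | baaababaa => bababaa => babaa => baa => b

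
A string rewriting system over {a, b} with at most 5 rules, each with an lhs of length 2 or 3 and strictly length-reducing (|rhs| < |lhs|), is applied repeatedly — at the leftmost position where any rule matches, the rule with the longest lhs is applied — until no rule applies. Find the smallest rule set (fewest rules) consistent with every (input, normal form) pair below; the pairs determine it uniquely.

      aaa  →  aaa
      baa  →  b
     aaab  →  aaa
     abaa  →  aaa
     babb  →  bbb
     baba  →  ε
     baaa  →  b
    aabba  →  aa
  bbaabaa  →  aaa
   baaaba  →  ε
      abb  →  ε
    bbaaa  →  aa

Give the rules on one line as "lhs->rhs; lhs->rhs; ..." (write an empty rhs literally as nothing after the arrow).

ab->a; abb->; ba->b; bba->

  | aaa
  | baa => ba => b
  | aaab => aaa
  | abaa => aaa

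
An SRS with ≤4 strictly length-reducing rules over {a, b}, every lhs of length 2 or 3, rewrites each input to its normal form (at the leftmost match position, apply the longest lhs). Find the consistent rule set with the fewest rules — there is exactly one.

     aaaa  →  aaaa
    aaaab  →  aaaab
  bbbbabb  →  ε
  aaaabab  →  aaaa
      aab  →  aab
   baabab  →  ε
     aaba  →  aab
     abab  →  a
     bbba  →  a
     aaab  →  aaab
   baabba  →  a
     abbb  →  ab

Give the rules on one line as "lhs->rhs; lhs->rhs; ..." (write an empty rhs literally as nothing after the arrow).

  | aaaa
  | aaaab
  | bbbbabb => babb => bbb => ε
  | aaaabab => aaaabb => aaaa

abb->a; ba->b; bbb->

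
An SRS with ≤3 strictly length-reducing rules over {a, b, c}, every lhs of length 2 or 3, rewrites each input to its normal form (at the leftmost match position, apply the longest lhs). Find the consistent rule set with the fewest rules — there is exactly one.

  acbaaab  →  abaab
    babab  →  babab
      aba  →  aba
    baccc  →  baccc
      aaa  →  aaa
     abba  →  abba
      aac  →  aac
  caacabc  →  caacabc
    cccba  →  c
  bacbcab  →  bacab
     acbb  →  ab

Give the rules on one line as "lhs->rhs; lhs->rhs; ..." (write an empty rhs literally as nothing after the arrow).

  | acbaaab => abaab
  | babab
  | aba
  | baccc

cb->; cba->b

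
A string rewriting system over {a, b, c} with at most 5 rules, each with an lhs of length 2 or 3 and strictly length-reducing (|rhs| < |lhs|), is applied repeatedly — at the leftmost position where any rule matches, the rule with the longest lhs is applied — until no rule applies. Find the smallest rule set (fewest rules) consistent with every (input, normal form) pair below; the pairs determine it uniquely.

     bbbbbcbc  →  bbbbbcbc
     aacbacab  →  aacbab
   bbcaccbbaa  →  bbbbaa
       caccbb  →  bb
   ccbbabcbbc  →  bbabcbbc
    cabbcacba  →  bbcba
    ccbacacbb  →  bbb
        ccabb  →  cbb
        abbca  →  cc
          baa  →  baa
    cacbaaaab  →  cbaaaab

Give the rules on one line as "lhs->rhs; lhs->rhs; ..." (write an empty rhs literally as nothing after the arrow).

abb->cc; bac->b; ca->; ccb->b

  | bbbbbcbc
  | aacbacab => aacbab
  | bbcaccbbaa => bbccbbaa => bbbbaa
  | caccbb => ccbb => bb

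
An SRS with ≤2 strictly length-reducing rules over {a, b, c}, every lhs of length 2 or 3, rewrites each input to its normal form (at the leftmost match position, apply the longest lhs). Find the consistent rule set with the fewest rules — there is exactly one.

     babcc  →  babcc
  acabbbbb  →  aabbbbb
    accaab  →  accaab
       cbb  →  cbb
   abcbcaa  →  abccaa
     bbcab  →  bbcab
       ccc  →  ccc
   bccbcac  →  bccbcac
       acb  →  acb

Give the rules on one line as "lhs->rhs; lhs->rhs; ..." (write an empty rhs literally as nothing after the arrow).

aca->aa; bcb->bc

  | babcc
  | acabbbbb => aabbbbb
  | accaab
  | cbb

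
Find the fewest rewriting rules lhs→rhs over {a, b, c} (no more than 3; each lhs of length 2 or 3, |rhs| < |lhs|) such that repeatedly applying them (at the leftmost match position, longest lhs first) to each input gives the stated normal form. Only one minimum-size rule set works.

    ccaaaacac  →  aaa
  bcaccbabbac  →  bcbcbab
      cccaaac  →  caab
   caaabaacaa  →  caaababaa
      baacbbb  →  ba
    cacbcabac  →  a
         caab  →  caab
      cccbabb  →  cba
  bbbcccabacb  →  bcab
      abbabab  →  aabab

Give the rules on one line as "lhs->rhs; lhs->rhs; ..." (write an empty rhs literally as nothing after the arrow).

  | ccaaaacac => aaaacac => aaabac => aaabb => aaa
  | bcaccbabbac => bcbcbabbac => bcbcbaac => bcbcbab
  | cccaaac => caaac => caab
  | caaabaacaa => caaababaa

ac->b; bb->; cc->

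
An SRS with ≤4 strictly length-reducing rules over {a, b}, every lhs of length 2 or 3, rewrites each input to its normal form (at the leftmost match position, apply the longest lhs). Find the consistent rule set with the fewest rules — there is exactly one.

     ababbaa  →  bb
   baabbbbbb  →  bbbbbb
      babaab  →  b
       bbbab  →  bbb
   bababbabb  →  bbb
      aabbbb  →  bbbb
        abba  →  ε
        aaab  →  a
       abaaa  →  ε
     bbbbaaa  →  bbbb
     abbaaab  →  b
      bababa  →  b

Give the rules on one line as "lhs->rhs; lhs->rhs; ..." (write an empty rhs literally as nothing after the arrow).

aa->; ab->a; ba->b; bab->b

  | ababbaa => aabbaa => bbaa => bba => bb
  | baabbbbbb => babbbbbb => bbbbbb
  | babaab => baab => bab => b
  | bbbab => bbb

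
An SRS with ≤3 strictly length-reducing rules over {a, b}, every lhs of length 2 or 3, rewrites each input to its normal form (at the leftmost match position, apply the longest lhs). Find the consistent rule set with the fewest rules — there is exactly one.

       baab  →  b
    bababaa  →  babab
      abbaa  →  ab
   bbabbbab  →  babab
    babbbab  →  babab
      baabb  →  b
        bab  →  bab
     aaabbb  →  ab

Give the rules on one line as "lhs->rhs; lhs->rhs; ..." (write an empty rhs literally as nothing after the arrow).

aa->; bb->b

  | baab => bb => b
  | bababaa => babab
  | abbaa => abaa => ab
  | bbabbbab => babbbab => babbab => babab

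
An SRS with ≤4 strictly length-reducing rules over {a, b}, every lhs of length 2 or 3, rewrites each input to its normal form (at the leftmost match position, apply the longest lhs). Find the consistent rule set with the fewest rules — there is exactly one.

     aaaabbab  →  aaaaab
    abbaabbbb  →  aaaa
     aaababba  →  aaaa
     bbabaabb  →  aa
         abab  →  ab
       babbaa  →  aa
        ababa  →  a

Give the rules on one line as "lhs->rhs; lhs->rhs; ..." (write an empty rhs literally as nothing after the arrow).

ba->; bb->; bbb->ab

  | aaaabbab => aaaaab
  | abbaabbbb => aaabbbb => aaaabb => aaaa
  | aaababba => aaabba => aaaa
  | bbabaabb => abaabb => aabb => aa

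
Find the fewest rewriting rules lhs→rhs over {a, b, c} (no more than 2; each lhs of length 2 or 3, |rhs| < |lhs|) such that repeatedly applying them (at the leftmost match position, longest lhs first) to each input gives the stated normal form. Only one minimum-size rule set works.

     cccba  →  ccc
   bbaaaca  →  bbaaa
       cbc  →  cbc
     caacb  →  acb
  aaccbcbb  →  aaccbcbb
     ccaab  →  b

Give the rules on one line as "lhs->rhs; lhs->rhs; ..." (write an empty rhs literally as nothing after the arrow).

ca->; cba->c

  | cccba => ccc
  | bbaaaca => bbaaa
  | cbc
  | caacb => acb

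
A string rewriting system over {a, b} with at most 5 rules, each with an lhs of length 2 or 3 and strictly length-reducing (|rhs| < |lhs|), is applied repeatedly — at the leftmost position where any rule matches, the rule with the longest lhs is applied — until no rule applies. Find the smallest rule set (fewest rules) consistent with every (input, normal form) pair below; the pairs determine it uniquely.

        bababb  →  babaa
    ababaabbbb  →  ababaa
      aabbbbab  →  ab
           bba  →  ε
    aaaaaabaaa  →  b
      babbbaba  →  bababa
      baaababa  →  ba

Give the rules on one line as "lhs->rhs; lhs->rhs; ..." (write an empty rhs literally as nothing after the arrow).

  | bababb => babaa
  | ababaabbbb => abababbbb => ababaabb => abababb => ababaa
  | aabbbbab => abbbbab => aabbab => abbab => ab
  | bba => ε

aaa->; aab->ab; bb->a; bba->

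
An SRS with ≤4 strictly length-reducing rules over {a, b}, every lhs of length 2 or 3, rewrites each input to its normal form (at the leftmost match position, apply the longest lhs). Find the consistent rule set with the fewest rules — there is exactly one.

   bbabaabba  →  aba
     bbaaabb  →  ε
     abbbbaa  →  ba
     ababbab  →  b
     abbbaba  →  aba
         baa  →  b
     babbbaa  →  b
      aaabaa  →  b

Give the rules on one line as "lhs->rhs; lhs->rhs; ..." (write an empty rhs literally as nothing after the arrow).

aa->; aaa->ba; bab->b; bb->

  | bbabaabba => abaabba => abbba => aba
  | bbaaabb => aaabb => babb => bb => ε
  | abbbbaa => abbaa => aaa => ba
  | ababbab => abbab => aab => b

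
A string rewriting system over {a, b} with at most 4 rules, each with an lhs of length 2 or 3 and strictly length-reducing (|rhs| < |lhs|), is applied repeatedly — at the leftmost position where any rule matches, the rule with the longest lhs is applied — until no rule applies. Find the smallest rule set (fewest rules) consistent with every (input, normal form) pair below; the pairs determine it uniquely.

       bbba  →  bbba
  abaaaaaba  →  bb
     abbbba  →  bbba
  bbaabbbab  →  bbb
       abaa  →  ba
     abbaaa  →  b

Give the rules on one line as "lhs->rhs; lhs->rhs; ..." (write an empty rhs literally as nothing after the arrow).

  | bbba
  | abaaaaaba => baaaaba => baba => bb
  | abbbba => bbba
  | bbaabbbab => bbabbab => bbbab => bbb

aaa->; ab->; aba->b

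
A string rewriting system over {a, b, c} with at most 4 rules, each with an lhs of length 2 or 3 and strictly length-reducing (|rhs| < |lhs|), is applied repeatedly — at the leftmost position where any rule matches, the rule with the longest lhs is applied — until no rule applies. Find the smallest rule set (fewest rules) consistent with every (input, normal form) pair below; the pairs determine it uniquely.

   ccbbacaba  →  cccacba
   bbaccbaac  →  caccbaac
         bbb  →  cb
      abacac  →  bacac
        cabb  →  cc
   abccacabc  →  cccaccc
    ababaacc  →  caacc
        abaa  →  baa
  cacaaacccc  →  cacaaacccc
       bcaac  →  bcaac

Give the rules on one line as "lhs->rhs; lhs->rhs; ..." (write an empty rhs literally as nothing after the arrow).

ab->b; abc->cc; bb->c

  | ccbbacaba => cccacaba => cccacba
  | bbaccbaac => caccbaac
  | bbb => cb
  | abacac => bacac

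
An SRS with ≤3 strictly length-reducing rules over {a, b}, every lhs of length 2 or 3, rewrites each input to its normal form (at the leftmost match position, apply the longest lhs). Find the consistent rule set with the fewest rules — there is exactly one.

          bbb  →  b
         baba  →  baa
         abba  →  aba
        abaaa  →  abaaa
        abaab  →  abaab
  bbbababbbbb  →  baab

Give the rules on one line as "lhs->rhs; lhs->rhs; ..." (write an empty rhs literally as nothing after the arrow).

bab->ba; bb->b

  | bbb => bb => b
  | baba => baa
  | abba => aba
  | abaaa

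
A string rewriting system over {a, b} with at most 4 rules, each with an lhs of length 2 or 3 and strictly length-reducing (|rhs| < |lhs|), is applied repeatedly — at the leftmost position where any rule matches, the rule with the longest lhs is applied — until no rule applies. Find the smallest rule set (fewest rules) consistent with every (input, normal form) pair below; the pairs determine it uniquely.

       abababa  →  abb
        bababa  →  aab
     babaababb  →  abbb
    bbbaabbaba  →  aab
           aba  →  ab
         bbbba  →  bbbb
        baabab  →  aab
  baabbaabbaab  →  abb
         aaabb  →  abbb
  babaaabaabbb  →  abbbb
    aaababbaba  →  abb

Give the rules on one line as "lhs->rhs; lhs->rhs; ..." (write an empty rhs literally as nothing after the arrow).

aaa->ab; ba->b; bab->ab

  | abababa => aababa => aaaba => abba => abb
  | bababa => ababa => aaba => aab
  | babaababb => abaababb => abababb => aababb => aaabb => abbb
  | bbbaabbaba => bbbabbaba => bbabbaba => babbaba => abbaba => ababa => aaba => aab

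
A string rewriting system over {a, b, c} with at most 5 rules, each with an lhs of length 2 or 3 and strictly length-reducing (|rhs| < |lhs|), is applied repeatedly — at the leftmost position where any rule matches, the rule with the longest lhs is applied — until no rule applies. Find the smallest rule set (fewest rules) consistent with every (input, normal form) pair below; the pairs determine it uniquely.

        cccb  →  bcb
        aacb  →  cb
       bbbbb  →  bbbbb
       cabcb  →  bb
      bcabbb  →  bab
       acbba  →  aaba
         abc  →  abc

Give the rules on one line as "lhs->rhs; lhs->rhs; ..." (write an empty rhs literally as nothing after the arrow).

  | cccb => bcb
  | aacb => cb
  | bbbbb
  | cabcb => ccb => bb

aac->c; cab->c; cbb->ab; cc->b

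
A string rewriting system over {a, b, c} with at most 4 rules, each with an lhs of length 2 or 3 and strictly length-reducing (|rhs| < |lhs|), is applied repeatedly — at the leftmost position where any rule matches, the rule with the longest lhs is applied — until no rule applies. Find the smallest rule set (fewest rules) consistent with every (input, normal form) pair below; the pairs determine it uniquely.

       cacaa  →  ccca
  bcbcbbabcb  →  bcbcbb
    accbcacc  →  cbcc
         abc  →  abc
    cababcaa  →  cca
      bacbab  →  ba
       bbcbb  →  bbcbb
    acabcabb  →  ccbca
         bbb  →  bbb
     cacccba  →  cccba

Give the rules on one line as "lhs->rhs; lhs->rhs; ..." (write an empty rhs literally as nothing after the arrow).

abb->a; ac->; aca->cc; bab->a

  | cacaa => ccca
  | bcbcbbabcb => bcbcbacb => bcbcbb
  | accbcacc => cbcacc => cbcc
  | abc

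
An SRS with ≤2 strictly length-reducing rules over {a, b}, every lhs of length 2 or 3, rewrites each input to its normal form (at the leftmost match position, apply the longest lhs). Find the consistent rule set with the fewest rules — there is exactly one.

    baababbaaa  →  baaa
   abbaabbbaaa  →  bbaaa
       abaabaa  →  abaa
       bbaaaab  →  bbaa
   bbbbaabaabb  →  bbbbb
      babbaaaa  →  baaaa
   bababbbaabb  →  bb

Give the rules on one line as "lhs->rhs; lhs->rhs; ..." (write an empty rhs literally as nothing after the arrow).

aab->; abb->

  | baababbaaa => babbaaa => baaa
  | abbaabbbaaa => aabbbaaa => bbaaa
  | abaabaa => abaa
  | bbaaaab => bbaa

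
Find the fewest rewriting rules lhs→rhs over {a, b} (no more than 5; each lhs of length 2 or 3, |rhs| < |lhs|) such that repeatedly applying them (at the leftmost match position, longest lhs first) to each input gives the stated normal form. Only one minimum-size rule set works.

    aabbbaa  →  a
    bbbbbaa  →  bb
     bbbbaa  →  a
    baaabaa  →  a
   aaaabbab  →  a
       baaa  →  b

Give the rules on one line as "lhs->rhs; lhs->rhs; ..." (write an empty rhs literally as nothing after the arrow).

aa->a; ab->a; ba->b; bba->ab

  | aabbbaa => abbbaa => abbaa => abaa => aaa => aa => a
  | bbbbbaa => bbbaba => babba => bbba => bab => bb
  | bbbbaa => bbaba => abba => aba => aa => a
  | baaabaa => baabaa => babaa => bbaa => aba => aa => a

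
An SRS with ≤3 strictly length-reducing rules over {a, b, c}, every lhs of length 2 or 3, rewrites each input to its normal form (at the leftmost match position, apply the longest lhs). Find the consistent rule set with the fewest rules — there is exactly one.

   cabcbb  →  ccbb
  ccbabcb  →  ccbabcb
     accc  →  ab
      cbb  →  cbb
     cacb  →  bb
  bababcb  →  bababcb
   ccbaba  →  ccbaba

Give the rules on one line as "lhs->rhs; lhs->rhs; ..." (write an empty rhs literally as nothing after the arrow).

  | cabcbb => ccbb
  | ccbabcb
  | accc => ab
  | cbb

cab->c; cac->b; ccc->b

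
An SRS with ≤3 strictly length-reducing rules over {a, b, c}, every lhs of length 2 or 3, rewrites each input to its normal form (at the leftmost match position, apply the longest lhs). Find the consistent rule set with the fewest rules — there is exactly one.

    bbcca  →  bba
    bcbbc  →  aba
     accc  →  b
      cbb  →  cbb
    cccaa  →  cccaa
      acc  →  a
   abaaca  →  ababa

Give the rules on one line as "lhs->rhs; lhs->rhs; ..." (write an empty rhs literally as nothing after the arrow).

  | bbcca => baca => bba
  | bcbbc => abbc => aba
  | accc => bcc => ac => b
  | cbb

ac->b; bc->a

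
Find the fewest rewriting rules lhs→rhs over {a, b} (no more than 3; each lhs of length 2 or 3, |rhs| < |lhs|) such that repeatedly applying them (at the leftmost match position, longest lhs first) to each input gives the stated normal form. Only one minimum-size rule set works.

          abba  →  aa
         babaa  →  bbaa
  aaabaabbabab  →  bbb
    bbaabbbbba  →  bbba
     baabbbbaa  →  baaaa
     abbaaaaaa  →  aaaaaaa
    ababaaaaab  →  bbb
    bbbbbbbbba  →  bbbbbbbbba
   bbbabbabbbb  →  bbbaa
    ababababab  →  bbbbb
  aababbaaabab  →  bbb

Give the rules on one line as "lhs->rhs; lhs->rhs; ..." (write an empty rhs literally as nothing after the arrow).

ab->b; abb->a

  | abba => aa
  | babaa => bbaa
  | aaabaabbabab => aabaabbabab => abaabbabab => baabbabab => baaabab => baabab => babab => bbab => bbb
  | bbaabbbbba => bbaabbba => bbaaba => bbaba => bbba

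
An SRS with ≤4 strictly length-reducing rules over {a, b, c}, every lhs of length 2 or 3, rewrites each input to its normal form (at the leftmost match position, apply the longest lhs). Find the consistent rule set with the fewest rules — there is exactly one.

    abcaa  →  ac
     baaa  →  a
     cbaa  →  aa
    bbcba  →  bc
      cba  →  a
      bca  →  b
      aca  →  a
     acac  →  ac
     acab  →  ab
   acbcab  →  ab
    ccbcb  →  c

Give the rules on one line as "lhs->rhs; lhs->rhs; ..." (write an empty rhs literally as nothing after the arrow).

ba->c; ca->; cb->

  | abcaa => aba => ac
  | baaa => caa => a
  | cbaa => aa
  | bbcba => bba => bc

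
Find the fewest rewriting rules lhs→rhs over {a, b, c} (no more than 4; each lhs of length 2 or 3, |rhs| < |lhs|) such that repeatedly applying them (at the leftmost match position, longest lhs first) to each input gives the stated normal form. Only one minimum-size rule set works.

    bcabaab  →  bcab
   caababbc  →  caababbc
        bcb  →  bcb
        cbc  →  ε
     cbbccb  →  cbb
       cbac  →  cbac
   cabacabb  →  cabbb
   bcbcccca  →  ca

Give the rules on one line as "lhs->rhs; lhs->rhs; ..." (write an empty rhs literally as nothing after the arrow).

  | bcabaab => bcab
  | caababbc
  | bcb
  | cbc => ε

aca->; baa->; bcc->; cbc->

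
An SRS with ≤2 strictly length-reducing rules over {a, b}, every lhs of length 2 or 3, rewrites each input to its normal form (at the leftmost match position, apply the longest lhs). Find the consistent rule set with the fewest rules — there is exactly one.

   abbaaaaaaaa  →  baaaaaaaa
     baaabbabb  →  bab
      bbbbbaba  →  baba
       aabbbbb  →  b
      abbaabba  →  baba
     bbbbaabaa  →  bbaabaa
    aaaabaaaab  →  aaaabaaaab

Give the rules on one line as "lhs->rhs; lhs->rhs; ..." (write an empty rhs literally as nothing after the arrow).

  | abbaaaaaaaa => baaaaaaaa
  | baaabbabb => baababb => baabb => bab
  | bbbbbaba => bbbaba => baba
  | aabbbbb => abbbb => bbb => b

abb->b; bbb->b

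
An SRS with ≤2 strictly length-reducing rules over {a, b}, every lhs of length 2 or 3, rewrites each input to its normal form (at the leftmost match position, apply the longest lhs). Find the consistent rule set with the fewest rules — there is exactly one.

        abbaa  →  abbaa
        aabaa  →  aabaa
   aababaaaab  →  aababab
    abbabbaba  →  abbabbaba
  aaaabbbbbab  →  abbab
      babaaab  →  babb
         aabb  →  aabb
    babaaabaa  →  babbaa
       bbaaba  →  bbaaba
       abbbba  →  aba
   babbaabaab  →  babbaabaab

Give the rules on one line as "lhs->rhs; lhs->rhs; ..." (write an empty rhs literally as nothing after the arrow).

  | abbaa
  | aabaa
  | aababaaaab => aababab
  | abbabbaba

aaa->; bbb->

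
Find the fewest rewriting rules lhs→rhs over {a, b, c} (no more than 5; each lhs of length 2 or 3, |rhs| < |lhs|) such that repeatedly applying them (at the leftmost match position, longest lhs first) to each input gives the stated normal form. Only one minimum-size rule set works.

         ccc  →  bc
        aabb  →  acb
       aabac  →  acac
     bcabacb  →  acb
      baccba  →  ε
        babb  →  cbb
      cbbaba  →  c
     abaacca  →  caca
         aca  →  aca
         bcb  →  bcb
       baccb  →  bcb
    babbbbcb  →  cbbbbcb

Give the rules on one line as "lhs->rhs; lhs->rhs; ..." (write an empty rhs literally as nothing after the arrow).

ab->c; ba->c; bcc->; cc->b

  | ccc => bc
  | aabb => acb
  | aabac => acac
  | bcabacb => bccacb => acb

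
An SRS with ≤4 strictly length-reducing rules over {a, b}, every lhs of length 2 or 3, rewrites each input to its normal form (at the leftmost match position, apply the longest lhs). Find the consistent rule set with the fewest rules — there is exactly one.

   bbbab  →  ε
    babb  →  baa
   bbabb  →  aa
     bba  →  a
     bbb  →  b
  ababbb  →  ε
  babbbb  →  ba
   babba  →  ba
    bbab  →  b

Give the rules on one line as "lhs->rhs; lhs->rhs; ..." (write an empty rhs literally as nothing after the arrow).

  | bbbab => bab => bb => ε
  | babb => baa
  | bbabb => abb => aa
  | bba => a

aaa->a; ab->b; abb->aa; bb->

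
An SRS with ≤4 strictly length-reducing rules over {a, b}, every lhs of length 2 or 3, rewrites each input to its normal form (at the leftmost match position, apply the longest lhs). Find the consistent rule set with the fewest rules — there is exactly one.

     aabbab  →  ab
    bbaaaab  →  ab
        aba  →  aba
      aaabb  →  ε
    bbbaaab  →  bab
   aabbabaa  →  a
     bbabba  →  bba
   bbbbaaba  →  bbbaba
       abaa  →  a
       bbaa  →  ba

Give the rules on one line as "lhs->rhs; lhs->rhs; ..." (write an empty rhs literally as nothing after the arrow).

aa->a; abb->; baa->a

  | aabbab => abbab => ab
  | bbaaaab => baaab => aab => ab
  | aba
  | aaabb => aabb => abb => ε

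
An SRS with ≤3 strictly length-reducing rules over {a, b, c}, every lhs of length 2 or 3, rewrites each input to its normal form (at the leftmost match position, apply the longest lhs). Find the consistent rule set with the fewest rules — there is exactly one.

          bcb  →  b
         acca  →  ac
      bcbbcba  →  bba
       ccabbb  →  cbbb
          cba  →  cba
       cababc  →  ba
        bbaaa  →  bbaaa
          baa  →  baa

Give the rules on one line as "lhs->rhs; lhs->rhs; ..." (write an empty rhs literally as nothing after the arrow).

  | bcb => b
  | acca => ac
  | bcbbcba => bbcba => bba
  | ccabbb => cbbb

bc->; ca->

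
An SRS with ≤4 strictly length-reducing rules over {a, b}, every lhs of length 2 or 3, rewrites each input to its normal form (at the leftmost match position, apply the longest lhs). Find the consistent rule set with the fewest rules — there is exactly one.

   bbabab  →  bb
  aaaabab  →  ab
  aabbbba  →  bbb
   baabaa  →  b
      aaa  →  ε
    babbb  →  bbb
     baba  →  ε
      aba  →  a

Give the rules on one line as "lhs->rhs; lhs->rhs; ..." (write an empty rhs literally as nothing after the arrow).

aa->b; aab->b; ba->

  | bbabab => bbab => bb
  | aaaabab => baabab => abab => ab
  | aabbbba => bbbba => bbb
  | baabaa => abaa => aa => b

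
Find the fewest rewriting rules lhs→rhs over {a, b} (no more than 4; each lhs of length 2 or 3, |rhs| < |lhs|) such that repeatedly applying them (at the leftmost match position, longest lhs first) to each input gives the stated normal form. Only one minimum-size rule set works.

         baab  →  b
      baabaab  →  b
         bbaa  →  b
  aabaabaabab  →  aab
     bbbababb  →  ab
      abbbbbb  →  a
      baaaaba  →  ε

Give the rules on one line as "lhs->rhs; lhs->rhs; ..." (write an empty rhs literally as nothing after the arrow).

ba->; baa->b; bb->b; bbb->

  | baab => bb => b
  | baabaab => bbaab => baab => bb => b
  | bbaa => baa => b
  | aabaabaabab => aabbaabab => aabaabab => aabbab => aabab => aab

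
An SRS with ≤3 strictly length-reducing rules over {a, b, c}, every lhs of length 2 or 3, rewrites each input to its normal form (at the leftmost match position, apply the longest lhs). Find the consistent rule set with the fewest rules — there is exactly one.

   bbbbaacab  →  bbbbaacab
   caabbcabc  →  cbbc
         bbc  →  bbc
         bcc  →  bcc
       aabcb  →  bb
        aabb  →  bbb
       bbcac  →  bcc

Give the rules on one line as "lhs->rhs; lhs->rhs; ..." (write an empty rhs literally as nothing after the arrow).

aab->bb; bca->c; bcb->b

  | bbbbaacab
  | caabbcabc => cbbbcabc => cbbcbc => cbbc
  | bbc
  | bcc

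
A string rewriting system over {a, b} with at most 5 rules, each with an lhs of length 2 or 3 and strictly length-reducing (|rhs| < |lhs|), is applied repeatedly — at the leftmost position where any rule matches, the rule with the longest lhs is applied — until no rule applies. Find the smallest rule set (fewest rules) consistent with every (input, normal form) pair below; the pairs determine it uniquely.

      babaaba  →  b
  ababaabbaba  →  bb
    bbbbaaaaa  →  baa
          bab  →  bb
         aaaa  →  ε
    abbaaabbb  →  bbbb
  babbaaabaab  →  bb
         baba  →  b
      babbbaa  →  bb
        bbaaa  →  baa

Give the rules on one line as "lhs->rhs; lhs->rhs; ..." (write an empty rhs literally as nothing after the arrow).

  | babaaba => baba => b
  | ababaabbaba => baabbaba => babbaba => bbbaba => bbba => bb
  | bbbbaaaaa => bbbaaaa => bbaaa => baa
  | bab => bb

aaa->ab; ab->b; aba->; bba->b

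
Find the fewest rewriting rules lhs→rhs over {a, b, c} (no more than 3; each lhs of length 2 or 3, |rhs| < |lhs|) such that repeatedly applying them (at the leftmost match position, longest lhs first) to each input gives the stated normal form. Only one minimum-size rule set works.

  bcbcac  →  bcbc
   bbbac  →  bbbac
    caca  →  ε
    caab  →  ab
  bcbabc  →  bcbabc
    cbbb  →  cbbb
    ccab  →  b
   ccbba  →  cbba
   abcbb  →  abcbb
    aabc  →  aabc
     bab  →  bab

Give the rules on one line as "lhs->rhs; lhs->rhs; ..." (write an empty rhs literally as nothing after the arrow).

ca->; cc->c

  | bcbcac => bcbc
  | bbbac
  | caca => ca => ε
  | caab => ab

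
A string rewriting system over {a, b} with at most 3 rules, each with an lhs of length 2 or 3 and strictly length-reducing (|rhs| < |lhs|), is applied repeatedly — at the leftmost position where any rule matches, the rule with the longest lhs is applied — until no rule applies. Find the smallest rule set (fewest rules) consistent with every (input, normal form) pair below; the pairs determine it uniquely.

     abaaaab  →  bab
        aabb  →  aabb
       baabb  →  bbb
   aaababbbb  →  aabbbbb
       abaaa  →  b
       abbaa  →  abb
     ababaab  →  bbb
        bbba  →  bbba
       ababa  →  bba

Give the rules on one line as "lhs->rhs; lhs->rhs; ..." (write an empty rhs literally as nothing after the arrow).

  | abaaaab => baaab => bab
  | aabb
  | baabb => bbb
  | aaababbbb => aabbbbb

aba->b; baa->b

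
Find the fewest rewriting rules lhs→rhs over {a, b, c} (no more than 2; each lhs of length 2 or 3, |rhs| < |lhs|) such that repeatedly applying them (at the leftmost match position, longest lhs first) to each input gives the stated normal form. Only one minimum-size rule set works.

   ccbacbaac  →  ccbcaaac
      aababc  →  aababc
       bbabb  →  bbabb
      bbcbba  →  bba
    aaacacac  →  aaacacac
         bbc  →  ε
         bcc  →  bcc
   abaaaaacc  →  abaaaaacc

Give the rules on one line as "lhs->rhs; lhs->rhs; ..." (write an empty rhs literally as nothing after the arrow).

acb->ca; bbc->

  | ccbacbaac => ccbcaaac
  | aababc
  | bbabb
  | bbcbba => bba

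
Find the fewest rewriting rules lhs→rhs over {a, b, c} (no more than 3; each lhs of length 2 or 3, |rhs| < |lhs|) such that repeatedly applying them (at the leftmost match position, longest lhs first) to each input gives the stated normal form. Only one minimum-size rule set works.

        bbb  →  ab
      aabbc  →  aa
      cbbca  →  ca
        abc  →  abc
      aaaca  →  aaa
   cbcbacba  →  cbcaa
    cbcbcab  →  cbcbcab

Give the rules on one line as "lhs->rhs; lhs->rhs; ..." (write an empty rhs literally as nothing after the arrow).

ac->; bb->a

  | bbb => ab
  | aabbc => aaac => aa
  | cbbca => caca => ca
  | abc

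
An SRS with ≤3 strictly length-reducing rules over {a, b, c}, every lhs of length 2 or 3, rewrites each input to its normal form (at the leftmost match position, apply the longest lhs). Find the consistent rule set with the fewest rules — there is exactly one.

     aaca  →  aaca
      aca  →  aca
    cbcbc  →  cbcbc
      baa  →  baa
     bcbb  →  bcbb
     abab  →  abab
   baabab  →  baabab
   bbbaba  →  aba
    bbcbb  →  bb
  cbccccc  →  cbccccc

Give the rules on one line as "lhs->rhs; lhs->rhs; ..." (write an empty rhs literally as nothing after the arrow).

  | aaca
  | aca
  | cbcbc
  | baa

bbb->; bbc->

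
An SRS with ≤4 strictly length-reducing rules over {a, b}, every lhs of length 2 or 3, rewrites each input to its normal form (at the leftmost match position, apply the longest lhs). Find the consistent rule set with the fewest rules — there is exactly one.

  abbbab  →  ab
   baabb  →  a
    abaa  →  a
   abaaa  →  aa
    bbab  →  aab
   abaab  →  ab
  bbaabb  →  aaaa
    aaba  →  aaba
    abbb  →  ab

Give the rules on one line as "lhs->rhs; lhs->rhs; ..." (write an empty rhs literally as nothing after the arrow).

  | abbbab => abab => ab
  | baabb => bb => a
  | abaa => a
  | abaaa => aa

baa->; bab->b; bb->a; bbb->b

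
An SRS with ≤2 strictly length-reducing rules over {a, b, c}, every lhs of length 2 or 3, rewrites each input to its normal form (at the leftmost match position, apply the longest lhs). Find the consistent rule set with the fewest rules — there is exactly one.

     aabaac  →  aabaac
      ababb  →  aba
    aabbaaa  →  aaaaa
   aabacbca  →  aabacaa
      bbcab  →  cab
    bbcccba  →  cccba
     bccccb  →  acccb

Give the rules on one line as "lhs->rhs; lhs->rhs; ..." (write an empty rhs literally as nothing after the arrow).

  | aabaac
  | ababb => aba
  | aabbaaa => aaaaa
  | aabacbca => aabacaa

bb->; bc->a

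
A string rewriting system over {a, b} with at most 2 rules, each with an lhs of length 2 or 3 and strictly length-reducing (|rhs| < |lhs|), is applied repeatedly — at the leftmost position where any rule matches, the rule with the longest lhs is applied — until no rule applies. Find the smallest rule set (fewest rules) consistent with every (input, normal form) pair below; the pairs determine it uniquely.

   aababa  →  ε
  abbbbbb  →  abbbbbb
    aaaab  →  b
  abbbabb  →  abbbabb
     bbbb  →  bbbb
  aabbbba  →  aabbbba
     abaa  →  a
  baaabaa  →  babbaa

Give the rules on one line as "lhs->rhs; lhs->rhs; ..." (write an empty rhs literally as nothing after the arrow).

  | aababa => aba => ε
  | abbbbbb
  | aaaab => abab => b
  | abbbabb

aaa->ab; aba->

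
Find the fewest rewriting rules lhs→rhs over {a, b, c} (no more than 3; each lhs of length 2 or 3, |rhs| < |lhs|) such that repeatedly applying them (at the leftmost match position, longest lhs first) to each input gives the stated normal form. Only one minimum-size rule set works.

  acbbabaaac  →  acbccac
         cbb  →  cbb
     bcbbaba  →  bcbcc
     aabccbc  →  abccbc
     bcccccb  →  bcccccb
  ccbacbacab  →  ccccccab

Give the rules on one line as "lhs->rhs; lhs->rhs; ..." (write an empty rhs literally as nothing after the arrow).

  | acbbabaaac => acbcbaaac => acbccaac => acbccac
  | cbb
  | bcbbaba => bcbcba => bcbcc
  | aabccbc => abccbc

aa->a; ba->c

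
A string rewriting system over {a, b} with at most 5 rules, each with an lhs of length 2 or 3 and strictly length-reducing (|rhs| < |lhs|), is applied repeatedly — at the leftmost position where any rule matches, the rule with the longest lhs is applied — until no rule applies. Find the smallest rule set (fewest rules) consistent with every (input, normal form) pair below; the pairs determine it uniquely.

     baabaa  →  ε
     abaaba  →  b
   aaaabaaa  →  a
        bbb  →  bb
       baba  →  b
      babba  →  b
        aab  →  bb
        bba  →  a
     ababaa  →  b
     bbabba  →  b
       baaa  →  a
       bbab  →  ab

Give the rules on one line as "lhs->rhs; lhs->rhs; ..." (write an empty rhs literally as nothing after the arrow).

  | baabaa => baa => ε
  | abaaba => aba => aa => b
  | aaaabaaa => baabaaa => baaa => a
  | bbb => bb

aa->b; ba->a; baa->; bbb->bb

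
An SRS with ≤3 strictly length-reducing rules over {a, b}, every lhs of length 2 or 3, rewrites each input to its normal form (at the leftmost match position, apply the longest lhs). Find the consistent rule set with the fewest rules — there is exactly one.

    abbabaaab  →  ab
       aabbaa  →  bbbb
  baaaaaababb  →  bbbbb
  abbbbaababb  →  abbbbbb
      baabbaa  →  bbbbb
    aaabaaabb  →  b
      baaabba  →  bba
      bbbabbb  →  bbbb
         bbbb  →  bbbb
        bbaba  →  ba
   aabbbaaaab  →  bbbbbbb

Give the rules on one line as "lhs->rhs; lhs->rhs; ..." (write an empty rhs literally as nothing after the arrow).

  | abbabaaab => abaaab => abbab => ab
  | aabbaa => bbbaa => bbbb
  | baaaaaababb => bbaaaababb => bbbaababb => bbbbbabb => bbbbb
  | abbbbaababb => abbbbbbabb => abbbbbb

aa->b; bab->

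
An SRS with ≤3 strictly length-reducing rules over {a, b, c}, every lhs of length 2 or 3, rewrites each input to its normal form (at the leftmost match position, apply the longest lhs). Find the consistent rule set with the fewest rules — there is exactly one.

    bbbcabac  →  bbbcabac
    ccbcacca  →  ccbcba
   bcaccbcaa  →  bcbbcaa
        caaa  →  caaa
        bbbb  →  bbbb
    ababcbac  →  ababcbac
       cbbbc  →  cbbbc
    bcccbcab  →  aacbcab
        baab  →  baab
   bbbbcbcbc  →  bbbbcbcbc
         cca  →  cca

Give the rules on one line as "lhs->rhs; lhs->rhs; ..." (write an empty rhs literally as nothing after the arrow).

  | bbbcabac
  | ccbcacca => ccbcba
  | bcaccbcaa => bcbbcaa
  | caaa

acc->b; bcc->aa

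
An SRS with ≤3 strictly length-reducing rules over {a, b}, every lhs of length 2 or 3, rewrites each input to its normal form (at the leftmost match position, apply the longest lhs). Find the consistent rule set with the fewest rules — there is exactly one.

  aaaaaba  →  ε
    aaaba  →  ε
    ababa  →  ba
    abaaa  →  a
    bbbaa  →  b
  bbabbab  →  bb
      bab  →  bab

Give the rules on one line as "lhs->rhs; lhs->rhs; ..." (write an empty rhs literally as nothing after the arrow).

  | aaaaaba => aaaaba => aaaba => aaba => aba => ε
  | aaaba => aaba => aba => ε
  | ababa => ba
  | abaaa => aa => a

aa->a; aba->; bba->ab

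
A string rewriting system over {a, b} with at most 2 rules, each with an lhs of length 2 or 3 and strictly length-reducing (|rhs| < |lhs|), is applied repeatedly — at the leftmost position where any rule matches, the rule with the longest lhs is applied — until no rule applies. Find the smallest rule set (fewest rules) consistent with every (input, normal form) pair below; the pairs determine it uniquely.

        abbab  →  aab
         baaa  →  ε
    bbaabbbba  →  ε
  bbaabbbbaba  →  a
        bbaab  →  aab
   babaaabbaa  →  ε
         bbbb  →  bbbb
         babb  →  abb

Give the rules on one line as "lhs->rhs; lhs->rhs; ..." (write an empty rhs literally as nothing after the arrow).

  | abbab => abab => aab
  | baaa => aaa => ε
  | bbaabbbba => baabbbba => aabbbba => aabbba => aabba => aaba => aaa => ε
  | bbaabbbbaba => baabbbbaba => aabbbbaba => aabbbaba => aabbaba => aababa => aaaba => ba => a

aaa->; ba->a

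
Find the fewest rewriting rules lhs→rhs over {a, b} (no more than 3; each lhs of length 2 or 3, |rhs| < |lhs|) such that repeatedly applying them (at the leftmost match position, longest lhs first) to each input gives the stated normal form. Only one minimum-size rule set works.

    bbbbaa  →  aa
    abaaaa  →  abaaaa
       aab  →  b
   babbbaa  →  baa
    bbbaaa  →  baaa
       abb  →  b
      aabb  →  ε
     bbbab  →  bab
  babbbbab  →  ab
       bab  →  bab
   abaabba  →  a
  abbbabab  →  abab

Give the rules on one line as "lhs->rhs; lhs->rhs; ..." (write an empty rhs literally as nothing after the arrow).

aab->b; abb->b; bb->

  | bbbbaa => bbaa => aa
  | abaaaa
  | aab => b
  | babbbaa => bbbaa => baa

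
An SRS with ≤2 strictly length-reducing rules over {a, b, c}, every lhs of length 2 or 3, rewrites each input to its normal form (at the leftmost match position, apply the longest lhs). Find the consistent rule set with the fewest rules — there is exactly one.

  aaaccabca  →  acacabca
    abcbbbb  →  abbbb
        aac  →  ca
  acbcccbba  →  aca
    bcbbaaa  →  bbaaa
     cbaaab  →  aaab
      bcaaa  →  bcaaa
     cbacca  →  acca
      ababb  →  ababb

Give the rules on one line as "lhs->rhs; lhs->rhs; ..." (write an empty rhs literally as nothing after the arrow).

  | aaaccabca => acacabca
  | abcbbbb => abbbb
  | aac => ca
  | acbcccbba => acccbba => accba => aca

aac->ca; cb->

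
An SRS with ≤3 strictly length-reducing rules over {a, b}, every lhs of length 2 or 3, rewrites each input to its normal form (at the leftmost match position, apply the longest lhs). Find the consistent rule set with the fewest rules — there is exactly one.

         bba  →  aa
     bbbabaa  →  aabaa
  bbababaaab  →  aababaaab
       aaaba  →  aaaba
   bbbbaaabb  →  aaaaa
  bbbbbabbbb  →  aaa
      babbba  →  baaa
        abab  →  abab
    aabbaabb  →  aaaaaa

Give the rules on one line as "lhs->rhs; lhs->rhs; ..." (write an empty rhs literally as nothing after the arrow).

bb->a; bbb->bb

  | bba => aa
  | bbbabaa => bbabaa => aabaa
  | bbababaaab => aababaaab
  | aaaba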